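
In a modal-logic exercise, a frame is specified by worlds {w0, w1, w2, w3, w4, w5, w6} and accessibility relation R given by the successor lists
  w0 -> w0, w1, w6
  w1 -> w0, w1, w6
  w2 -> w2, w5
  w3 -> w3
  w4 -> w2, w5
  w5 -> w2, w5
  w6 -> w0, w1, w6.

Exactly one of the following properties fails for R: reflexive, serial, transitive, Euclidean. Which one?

Reflexive: no — w4 is not related to itself.
Serial: yes — every world has a successor (e.g. w0 R w0).
Transitive: yes — every two-step R-path is closed by a direct edge.
Euclidean: yes — any two successors of a common world are R-related.
Only reflexive fails.

reflexive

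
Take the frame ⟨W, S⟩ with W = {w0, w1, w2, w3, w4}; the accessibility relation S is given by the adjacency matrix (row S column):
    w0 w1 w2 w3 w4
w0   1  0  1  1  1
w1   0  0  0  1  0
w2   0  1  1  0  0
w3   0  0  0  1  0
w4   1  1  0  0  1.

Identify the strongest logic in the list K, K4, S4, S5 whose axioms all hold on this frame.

Transitive (axiom 4): no — w0 S w2 and w2 S w1, but not w0 S w1.
Reflexive (axiom T): no — w1 is not related to itself.
Euclidean (axiom 5): no — w0 S w2 and w0 S w3, but not w2 S w3.
So F validates K; K4 would additionally require S to be transitive. The strongest is K.

K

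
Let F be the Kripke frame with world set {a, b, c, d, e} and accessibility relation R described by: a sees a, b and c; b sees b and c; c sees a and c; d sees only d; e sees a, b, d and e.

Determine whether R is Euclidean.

No

Euclidean: no — a R c and a R b, but not c R b.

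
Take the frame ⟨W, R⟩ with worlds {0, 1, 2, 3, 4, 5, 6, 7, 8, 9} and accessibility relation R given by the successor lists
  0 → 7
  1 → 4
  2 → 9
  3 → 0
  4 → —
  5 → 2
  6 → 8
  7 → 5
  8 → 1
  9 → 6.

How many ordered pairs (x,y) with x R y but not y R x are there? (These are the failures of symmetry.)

Enumerating: (0,7), (1,4), (2,9), (3,0), (5,2), (6,8), (7,5), (8,1), (9,6).

9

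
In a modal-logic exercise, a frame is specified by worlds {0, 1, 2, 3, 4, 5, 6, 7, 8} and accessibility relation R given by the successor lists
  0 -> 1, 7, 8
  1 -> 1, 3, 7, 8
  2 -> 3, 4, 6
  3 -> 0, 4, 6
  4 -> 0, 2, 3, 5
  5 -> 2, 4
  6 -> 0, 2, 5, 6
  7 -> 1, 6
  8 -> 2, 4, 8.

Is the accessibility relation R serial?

Yes

Serial: yes — every world has a successor (e.g. 0 R 1).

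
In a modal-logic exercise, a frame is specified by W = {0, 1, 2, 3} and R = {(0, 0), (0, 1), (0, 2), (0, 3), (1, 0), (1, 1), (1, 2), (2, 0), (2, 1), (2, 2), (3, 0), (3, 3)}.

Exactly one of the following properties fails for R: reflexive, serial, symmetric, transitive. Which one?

transitive

Reflexive: yes — every world is R-related to itself.
Serial: yes — every world has a successor (e.g. 0 R 0).
Symmetric: yes — every pair in R has its reverse in R.
Transitive: no — 1 R 0 and 0 R 3, but not 1 R 3.
Only transitive fails.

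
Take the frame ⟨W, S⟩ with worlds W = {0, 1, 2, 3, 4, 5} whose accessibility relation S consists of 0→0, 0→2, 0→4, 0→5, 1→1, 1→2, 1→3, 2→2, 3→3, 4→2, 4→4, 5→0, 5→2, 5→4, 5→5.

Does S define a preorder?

Reflexive: yes — every world is S-related to itself.
Transitive: yes — every two-step S-path is closed by a direct edge.
So S is a preorder.

Yes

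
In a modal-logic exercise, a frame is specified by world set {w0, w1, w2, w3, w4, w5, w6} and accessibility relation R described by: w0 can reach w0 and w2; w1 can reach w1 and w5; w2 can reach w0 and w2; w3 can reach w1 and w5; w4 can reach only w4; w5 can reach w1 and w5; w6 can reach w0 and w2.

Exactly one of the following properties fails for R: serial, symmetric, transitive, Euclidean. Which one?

symmetric

Serial: yes — every world has a successor (e.g. w0 R w0).
Symmetric: no — w3 R w1 but not w1 R w3.
Transitive: yes — every two-step R-path is closed by a direct edge.
Euclidean: yes — any two successors of a common world are R-related.
Only symmetric fails.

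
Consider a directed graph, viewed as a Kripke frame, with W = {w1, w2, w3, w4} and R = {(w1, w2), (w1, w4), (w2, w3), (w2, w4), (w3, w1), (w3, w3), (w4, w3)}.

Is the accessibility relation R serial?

Serial: yes — every world has a successor (e.g. w1 R w2).

Yes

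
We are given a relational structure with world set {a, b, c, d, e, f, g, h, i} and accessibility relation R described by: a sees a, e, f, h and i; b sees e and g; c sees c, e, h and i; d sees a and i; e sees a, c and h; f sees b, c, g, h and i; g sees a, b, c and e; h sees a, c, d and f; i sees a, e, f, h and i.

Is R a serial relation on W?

Yes

Serial: yes — every world has a successor (e.g. a R a).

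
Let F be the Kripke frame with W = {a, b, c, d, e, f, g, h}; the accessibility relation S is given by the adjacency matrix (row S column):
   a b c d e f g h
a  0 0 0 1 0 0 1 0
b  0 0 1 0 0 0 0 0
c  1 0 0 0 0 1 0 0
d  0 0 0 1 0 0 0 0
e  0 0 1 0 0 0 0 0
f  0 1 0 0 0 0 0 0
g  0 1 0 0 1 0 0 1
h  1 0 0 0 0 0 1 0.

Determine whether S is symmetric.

Symmetric: no — a S d but not d S a.

No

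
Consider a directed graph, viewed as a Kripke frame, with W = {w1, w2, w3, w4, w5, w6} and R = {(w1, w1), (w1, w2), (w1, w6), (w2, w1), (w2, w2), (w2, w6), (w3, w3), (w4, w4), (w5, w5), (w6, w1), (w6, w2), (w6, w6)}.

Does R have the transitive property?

Transitive: yes — every two-step R-path is closed by a direct edge.

Yes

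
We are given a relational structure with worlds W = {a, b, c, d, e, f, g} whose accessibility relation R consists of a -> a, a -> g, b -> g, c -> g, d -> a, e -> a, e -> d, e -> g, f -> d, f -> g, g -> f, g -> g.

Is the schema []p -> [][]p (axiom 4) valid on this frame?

The schema 4 characterises exactly the transitive frames.
Transitive: no — a R g and g R f, but not a R f.

No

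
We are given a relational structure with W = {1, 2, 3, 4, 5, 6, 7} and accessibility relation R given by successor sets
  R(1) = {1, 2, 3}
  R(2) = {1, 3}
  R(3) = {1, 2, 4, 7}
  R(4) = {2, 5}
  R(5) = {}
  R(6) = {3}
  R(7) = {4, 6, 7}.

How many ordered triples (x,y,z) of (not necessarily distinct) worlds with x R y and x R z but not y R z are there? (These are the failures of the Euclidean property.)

24

Enumerating: (1,2,2), (1,3,3), (2,3,3), (3,1,4), (3,1,7), (3,2,2), (3,2,4), (3,2,7), (3,4,1), (3,4,4), (3,4,7), (3,7,1), … and 12 more.
Total: 24.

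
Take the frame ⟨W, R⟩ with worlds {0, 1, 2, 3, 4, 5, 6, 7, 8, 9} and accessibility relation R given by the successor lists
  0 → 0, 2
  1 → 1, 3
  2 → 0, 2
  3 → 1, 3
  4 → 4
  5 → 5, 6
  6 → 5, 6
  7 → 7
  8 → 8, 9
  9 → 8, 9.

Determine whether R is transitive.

Yes

Transitive: yes — every two-step R-path is closed by a direct edge.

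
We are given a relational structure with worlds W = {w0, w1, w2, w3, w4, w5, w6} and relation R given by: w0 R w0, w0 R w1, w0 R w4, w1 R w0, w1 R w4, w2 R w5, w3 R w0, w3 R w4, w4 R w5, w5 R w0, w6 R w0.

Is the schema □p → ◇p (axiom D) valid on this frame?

The schema D characterises exactly the serial frames.
Serial: yes — every world has a successor (e.g. w0 R w0).

Yes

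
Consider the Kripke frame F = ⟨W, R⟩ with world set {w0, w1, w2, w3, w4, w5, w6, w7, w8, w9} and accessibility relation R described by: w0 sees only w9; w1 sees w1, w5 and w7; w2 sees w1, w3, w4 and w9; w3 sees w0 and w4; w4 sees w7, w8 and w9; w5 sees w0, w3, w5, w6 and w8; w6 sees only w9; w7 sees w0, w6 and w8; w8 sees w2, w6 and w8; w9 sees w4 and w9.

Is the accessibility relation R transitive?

No

Transitive: no — w0 R w9 and w9 R w4, but not w0 R w4.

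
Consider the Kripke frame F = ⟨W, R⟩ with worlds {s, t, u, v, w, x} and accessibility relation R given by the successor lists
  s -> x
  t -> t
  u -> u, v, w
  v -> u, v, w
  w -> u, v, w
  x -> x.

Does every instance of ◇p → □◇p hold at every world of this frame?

Axiom 5 corresponds to the accessibility relation being Euclidean.
Euclidean: yes — any two successors of a common world are R-related.

Yes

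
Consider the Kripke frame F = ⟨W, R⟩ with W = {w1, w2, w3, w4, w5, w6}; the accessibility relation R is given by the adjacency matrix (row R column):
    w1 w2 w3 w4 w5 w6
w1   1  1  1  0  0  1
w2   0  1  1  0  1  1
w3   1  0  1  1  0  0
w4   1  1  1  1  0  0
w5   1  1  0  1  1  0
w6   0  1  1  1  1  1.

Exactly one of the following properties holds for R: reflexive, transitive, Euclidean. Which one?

Reflexive: yes — every world is R-related to itself.
Transitive: no — w1 R w2 and w2 R w5, but not w1 R w5.
Euclidean: no — w1 R w3 and w1 R w2, but not w3 R w2.
Only reflexive holds.

reflexive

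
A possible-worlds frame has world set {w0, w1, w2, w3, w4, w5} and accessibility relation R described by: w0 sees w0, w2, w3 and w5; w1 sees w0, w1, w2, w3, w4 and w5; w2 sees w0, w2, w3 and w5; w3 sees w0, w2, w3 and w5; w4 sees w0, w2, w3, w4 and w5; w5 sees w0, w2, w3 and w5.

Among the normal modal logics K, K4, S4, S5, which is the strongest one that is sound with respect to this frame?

Transitive (axiom 4): yes — every two-step R-path is closed by a direct edge.
Reflexive (axiom T): yes — every world is R-related to itself.
Euclidean (axiom 5): no — w1 R w0 and w1 R w4, but not w0 R w4.
So F validates K, K4, S4; S5 would additionally require R to be Euclidean. The strongest is S4.

S4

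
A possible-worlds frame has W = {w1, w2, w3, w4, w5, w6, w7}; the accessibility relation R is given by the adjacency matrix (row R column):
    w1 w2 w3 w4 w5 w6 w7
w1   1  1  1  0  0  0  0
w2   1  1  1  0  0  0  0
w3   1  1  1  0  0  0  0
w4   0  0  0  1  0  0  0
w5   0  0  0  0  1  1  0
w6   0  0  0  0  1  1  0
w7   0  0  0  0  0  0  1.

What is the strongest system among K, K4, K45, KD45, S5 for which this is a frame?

S5

Transitive (axiom 4): yes — every two-step R-path is closed by a direct edge.
Euclidean (axiom 5): yes — any two successors of a common world are R-related.
Serial (axiom D): yes — every world has a successor (e.g. w1 R w1).
Reflexive (axiom T): yes — every world is R-related to itself.
So F validates K, K4, K45, KD45, S5. The strongest is S5.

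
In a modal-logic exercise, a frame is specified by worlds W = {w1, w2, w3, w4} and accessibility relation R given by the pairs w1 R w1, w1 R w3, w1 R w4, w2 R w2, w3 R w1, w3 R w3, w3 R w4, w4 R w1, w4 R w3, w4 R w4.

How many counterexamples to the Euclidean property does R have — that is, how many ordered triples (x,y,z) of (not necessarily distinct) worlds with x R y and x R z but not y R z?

0

R is Euclidean; there are no such tuples.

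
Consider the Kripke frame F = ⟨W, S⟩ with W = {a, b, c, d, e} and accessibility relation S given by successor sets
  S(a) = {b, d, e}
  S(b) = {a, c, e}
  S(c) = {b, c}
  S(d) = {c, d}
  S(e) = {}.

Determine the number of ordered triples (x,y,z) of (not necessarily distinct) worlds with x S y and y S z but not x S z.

Enumerating: (a,b,a), (a,b,c), (a,d,c), (b,a,b), (b,a,d), (b,c,b), (c,b,a), (c,b,e), (d,c,b).

9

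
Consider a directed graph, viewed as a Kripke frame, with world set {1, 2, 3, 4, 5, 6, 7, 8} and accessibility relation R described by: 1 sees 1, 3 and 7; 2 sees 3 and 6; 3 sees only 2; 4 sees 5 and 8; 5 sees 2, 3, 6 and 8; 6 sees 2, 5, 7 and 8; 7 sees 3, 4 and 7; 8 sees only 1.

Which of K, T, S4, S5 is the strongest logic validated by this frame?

Reflexive (axiom T): no — 2 is not related to itself.
Transitive (axiom 4): no — 1 R 3 and 3 R 2, but not 1 R 2.
Euclidean (axiom 5): no — 1 R 3 and 1 R 7, but not 3 R 7.
So F validates K; T would additionally require R to be reflexive. The strongest is K.

K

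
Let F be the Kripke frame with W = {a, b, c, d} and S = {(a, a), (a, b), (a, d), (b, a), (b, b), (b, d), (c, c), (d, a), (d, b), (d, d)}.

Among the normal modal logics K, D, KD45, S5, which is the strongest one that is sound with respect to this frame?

S5

Serial (axiom D): yes — every world has a successor (e.g. a S a).
Euclidean (axiom 5): yes — any two successors of a common world are S-related.
Transitive (axiom 4): yes — every two-step S-path is closed by a direct edge.
Reflexive (axiom T): yes — every world is S-related to itself.
So F validates K, D, KD45, S5. The strongest is S5.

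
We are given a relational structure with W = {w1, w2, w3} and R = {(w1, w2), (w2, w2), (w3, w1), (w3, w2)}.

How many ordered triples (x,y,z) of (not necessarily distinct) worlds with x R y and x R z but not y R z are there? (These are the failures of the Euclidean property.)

2

Enumerating: (w3,w1,w1), (w3,w2,w1).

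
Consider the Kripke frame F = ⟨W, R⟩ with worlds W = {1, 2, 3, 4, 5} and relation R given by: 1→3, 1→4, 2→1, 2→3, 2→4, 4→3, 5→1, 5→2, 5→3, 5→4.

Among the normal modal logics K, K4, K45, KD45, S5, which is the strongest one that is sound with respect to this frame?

K4

Transitive (axiom 4): yes — every two-step R-path is closed by a direct edge.
Euclidean (axiom 5): no — 1 R 3 and 1 R 4, but not 3 R 4.
Serial (axiom D): no — 3 has no R-successor.
Reflexive (axiom T): no — 1 is not related to itself.
So F validates K, K4; K45 would additionally require R to be Euclidean. The strongest is K4.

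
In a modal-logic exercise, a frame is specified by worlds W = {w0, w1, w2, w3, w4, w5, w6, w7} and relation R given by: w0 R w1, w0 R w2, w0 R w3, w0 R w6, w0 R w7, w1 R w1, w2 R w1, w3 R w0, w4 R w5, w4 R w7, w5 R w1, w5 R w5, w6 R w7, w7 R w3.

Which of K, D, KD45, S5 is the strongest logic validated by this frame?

D

Serial (axiom D): yes — every world has a successor (e.g. w0 R w1).
Euclidean (axiom 5): no — w0 R w1 and w0 R w2, but not w1 R w2.
Transitive (axiom 4): no — w3 R w0 and w0 R w1, but not w3 R w1.
Reflexive (axiom T): no — w0 is not related to itself.
So F validates K, D; KD45 would additionally require R to be Euclidean and transitive. The strongest is D.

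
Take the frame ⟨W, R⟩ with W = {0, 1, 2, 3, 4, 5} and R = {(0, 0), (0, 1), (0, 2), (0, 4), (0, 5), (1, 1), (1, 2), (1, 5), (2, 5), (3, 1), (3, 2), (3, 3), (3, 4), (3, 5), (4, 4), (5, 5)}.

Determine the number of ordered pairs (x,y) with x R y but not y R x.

Enumerating: (0,1), (0,2), (0,4), (0,5), (1,2), (1,5), (2,5), (3,1), (3,2), (3,4), (3,5).

11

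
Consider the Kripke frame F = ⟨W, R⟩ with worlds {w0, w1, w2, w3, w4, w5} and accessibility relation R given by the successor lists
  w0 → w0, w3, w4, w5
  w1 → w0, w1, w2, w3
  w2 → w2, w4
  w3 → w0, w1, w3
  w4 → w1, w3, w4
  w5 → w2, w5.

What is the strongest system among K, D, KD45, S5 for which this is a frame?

D

Serial (axiom D): yes — every world has a successor (e.g. w0 R w0).
Euclidean (axiom 5): no — w0 R w3 and w0 R w4, but not w3 R w4.
Transitive (axiom 4): no — w0 R w3 and w3 R w1, but not w0 R w1.
Reflexive (axiom T): yes — every world is R-related to itself.
So F validates K, D; KD45 would additionally require R to be Euclidean and transitive. The strongest is D.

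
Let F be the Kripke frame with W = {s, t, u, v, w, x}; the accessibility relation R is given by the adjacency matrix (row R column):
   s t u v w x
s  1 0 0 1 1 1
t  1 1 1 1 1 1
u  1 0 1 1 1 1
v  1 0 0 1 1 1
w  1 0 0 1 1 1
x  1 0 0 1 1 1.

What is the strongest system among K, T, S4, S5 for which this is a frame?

Reflexive (axiom T): yes — every world is R-related to itself.
Transitive (axiom 4): yes — every two-step R-path is closed by a direct edge.
Euclidean (axiom 5): no — t R s and t R u, but not s R u.
So F validates K, T, S4; S5 would additionally require R to be Euclidean. The strongest is S4.

S4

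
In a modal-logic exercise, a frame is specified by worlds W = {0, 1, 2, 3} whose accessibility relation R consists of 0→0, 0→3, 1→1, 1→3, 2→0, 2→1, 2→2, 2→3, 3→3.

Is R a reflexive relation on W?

Yes

Reflexive: yes — every world is R-related to itself.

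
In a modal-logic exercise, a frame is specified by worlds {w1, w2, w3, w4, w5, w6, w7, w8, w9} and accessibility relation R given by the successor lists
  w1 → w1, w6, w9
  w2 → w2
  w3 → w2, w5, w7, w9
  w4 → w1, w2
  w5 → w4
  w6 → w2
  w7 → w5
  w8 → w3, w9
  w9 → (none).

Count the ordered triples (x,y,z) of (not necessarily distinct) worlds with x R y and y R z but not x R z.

Enumerating: (w1,w6,w2), (w3,w5,w4), (w4,w1,w6), (w4,w1,w9), (w5,w4,w1), (w5,w4,w2), (w7,w5,w4), (w8,w3,w2), (w8,w3,w5), (w8,w3,w7).

10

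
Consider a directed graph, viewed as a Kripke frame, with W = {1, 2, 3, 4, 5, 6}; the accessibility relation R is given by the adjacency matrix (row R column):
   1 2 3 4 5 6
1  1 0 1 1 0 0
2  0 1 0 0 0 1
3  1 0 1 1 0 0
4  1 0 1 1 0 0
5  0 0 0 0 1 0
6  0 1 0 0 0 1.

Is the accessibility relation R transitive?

Transitive: yes — every two-step R-path is closed by a direct edge.

Yes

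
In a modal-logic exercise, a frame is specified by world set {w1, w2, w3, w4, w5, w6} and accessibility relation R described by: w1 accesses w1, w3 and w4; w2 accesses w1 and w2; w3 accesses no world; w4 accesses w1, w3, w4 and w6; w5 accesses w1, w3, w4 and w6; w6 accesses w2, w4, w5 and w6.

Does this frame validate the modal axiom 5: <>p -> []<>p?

By correspondence theory, 5 is valid on a frame iff R is Euclidean.
Euclidean: no — w1 R w3 and w1 R w4, but not w3 R w4.

No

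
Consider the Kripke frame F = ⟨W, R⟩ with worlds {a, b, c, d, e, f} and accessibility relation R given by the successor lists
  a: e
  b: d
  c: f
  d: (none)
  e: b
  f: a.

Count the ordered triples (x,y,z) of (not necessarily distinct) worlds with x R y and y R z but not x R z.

Enumerating: (a,e,b), (c,f,a), (e,b,d), (f,a,e).

4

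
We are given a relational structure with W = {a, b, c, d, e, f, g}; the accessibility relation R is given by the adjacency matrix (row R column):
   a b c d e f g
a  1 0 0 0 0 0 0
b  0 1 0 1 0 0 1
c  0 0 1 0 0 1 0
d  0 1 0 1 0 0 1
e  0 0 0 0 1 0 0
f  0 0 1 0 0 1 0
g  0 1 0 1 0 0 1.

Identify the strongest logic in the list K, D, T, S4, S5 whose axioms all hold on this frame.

Serial (axiom D): yes — every world has a successor (e.g. a R a).
Reflexive (axiom T): yes — every world is R-related to itself.
Transitive (axiom 4): yes — every two-step R-path is closed by a direct edge.
Euclidean (axiom 5): yes — any two successors of a common world are R-related.
So F validates K, D, T, S4, S5. The strongest is S5.

S5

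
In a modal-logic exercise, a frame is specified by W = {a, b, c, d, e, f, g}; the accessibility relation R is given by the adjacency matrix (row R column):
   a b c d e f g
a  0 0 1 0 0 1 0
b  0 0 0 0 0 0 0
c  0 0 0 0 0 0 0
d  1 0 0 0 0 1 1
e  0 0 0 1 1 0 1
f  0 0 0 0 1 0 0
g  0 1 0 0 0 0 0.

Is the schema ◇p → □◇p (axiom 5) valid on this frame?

No

By correspondence theory, 5 is valid on a frame iff R is Euclidean.
Euclidean: no — a R c and a R f, but not c R f.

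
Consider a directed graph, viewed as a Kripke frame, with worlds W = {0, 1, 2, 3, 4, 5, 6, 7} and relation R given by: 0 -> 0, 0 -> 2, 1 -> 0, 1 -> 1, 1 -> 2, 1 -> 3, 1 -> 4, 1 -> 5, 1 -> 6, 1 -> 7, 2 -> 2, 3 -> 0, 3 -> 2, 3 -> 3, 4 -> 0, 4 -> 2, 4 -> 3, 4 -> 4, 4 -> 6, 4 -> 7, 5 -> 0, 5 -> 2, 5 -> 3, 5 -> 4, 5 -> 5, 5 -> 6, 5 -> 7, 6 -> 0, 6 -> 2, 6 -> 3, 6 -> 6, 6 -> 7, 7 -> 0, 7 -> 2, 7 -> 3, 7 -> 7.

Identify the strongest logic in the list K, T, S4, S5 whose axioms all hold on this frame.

Reflexive (axiom T): yes — every world is R-related to itself.
Transitive (axiom 4): yes — every two-step R-path is closed by a direct edge.
Euclidean (axiom 5): no — 1 R 0 and 1 R 3, but not 0 R 3.
So F validates K, T, S4; S5 would additionally require R to be Euclidean. The strongest is S4.

S4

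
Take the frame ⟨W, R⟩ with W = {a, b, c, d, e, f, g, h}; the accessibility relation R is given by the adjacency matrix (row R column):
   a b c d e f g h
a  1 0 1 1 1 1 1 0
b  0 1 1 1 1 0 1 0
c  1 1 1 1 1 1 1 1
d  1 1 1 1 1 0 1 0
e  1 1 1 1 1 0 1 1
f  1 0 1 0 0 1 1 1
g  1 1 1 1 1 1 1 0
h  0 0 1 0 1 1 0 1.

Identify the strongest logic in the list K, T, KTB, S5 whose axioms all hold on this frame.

Reflexive (axiom T): yes — every world is R-related to itself.
Symmetric (axiom B): yes — every pair in R has its reverse in R.
Euclidean (axiom 5): no — a R d and a R f, but not d R f.
So F validates K, T, KTB; S5 would additionally require R to be Euclidean. The strongest is KTB.

KTB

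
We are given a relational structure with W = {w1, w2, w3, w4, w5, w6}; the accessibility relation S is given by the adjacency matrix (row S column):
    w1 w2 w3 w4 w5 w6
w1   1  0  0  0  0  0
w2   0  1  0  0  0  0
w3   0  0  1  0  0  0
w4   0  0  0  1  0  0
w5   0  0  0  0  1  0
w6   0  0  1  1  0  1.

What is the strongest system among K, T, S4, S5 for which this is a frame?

Reflexive (axiom T): yes — every world is S-related to itself.
Transitive (axiom 4): yes — every two-step S-path is closed by a direct edge.
Euclidean (axiom 5): no — w6 S w3 and w6 S w4, but not w3 S w4.
So F validates K, T, S4; S5 would additionally require S to be Euclidean. The strongest is S4.

S4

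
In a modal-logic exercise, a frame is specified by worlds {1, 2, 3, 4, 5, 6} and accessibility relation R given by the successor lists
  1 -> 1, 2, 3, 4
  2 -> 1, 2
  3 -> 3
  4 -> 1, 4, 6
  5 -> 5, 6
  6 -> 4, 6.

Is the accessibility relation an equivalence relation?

Reflexive: yes — every world is R-related to itself.
Symmetric: no — 1 R 3 but not 3 R 1.
Transitive: no — 1 R 4 and 4 R 6, but not 1 R 6.
So R is not an equivalence relation.

No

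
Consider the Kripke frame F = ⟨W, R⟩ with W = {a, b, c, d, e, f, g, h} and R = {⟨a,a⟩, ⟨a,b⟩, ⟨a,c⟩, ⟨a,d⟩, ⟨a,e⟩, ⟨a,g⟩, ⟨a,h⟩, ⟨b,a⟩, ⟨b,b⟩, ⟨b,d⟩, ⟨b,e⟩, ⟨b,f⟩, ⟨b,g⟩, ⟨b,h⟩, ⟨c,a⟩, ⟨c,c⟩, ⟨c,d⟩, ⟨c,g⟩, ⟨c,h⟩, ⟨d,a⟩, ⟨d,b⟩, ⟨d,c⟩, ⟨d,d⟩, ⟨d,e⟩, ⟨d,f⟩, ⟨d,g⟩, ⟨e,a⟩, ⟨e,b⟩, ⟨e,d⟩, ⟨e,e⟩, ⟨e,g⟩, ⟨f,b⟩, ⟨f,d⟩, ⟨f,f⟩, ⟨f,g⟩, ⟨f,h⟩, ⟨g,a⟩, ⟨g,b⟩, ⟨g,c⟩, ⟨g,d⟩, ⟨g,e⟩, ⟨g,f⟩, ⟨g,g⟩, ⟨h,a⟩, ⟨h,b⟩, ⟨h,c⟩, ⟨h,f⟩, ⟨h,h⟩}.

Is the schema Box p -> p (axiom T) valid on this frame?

Yes

By correspondence theory, T is valid on a frame iff R is reflexive.
Reflexive: yes — every world is R-related to itself.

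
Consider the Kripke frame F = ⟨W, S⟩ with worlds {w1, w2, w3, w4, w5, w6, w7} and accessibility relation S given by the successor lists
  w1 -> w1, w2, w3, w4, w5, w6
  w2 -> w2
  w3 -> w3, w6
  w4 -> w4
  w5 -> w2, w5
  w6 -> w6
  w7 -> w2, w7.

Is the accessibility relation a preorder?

Reflexive: yes — every world is S-related to itself.
Transitive: yes — every two-step S-path is closed by a direct edge.
So S is a preorder.

Yes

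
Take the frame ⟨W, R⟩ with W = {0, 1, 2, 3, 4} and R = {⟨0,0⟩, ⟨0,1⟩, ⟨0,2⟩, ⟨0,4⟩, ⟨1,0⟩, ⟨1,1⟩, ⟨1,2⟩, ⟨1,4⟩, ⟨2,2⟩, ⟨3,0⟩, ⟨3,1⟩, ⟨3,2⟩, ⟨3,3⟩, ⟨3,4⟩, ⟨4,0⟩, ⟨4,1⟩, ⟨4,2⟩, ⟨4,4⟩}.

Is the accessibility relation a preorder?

Yes

Reflexive: yes — every world is R-related to itself.
Transitive: yes — every two-step R-path is closed by a direct edge.
So R is a preorder.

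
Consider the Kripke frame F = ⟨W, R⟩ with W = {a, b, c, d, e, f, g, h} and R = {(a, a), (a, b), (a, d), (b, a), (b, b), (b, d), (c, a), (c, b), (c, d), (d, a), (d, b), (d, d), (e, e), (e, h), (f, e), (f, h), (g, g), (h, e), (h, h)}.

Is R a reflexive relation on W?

No

Reflexive: no — c is not related to itself.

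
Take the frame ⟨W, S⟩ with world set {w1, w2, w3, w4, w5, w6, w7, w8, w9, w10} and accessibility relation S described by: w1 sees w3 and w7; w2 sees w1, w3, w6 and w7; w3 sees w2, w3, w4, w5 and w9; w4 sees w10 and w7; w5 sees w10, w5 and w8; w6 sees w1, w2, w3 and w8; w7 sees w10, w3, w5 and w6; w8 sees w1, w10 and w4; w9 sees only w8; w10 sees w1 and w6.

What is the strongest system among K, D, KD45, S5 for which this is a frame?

D

Serial (axiom D): yes — every world has a successor (e.g. w1 S w3).
Euclidean (axiom 5): no — w1 S w3 and w1 S w7, but not w3 S w7.
Transitive (axiom 4): no — w1 S w3 and w3 S w2, but not w1 S w2.
Reflexive (axiom T): no — w1 is not related to itself.
So F validates K, D; KD45 would additionally require S to be Euclidean and transitive. The strongest is D.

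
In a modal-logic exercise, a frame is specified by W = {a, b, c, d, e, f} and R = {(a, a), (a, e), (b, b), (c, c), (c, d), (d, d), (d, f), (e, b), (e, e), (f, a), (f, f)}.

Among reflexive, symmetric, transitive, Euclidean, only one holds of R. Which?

Reflexive: yes — every world is R-related to itself.
Symmetric: no — a R e but not e R a.
Transitive: no — a R e and e R b, but not a R b.
Euclidean: no — a R e and a R a, but not e R a.
Only reflexive holds.

reflexive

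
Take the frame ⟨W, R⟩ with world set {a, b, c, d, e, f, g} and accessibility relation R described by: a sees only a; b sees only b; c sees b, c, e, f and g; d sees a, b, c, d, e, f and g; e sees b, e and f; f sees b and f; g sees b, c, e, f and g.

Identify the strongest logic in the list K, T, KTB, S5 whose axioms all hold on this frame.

T

Reflexive (axiom T): yes — every world is R-related to itself.
Symmetric (axiom B): no — c R b but not b R c.
Euclidean (axiom 5): no — c R b and c R e, but not b R e.
So F validates K, T; KTB would additionally require R to be symmetric. The strongest is T.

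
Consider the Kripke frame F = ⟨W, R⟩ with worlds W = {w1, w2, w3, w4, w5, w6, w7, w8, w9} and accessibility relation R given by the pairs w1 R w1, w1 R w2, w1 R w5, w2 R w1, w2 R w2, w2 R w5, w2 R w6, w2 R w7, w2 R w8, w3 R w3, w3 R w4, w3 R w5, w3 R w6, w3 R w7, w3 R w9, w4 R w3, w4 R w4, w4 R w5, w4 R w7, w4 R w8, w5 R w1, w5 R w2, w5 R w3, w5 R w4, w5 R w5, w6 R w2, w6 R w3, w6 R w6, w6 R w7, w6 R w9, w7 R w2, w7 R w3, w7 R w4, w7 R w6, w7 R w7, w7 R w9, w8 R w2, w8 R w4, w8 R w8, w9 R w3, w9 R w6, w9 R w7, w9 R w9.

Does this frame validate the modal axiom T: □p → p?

Yes

Axiom T corresponds to the accessibility relation being reflexive.
Reflexive: yes — every world is R-related to itself.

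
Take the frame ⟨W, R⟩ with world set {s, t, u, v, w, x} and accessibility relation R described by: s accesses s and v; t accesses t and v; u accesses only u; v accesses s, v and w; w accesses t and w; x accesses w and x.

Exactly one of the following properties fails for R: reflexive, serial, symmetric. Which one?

Reflexive: yes — every world is R-related to itself.
Serial: yes — every world has a successor (e.g. s R s).
Symmetric: no — t R v but not v R t.
Only symmetric fails.

symmetric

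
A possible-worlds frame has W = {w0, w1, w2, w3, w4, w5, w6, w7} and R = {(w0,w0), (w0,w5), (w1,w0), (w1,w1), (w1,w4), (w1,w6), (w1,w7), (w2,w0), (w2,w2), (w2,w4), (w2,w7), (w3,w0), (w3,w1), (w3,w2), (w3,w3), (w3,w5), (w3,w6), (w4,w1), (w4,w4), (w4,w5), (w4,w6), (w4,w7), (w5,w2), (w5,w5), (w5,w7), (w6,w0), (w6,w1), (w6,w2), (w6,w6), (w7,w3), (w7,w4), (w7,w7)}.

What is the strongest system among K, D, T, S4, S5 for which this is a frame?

T

Serial (axiom D): yes — every world has a successor (e.g. w0 R w0).
Reflexive (axiom T): yes — every world is R-related to itself.
Transitive (axiom 4): no — w0 R w5 and w5 R w2, but not w0 R w2.
Euclidean (axiom 5): no — w1 R w0 and w1 R w4, but not w0 R w4.
So F validates K, D, T; S4 would additionally require R to be transitive. The strongest is T.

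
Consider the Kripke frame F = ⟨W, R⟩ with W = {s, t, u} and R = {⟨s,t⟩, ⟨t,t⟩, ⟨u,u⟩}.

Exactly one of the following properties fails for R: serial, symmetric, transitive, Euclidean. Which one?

symmetric

Serial: yes — every world has a successor (e.g. s R t).
Symmetric: no — s R t but not t R s.
Transitive: yes — every two-step R-path is closed by a direct edge.
Euclidean: yes — any two successors of a common world are R-related.
Only symmetric fails.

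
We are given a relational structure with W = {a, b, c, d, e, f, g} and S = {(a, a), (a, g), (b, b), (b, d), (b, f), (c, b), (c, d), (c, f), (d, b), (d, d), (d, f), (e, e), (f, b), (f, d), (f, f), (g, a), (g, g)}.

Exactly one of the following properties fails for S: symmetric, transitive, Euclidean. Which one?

symmetric

Symmetric: no — c S b but not b S c.
Transitive: yes — every two-step S-path is closed by a direct edge.
Euclidean: yes — any two successors of a common world are S-related.
Only symmetric fails.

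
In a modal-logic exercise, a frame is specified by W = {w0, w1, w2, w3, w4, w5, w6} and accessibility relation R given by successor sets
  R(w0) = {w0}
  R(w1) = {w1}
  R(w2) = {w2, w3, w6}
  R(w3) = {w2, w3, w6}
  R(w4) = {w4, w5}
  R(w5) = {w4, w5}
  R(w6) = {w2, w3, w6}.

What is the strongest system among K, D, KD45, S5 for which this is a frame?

Serial (axiom D): yes — every world has a successor (e.g. w0 R w0).
Euclidean (axiom 5): yes — any two successors of a common world are R-related.
Transitive (axiom 4): yes — every two-step R-path is closed by a direct edge.
Reflexive (axiom T): yes — every world is R-related to itself.
So F validates K, D, KD45, S5. The strongest is S5.

S5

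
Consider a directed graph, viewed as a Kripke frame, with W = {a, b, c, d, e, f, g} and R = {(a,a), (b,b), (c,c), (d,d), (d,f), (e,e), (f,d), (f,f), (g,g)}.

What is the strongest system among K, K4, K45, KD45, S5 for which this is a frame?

Transitive (axiom 4): yes — every two-step R-path is closed by a direct edge.
Euclidean (axiom 5): yes — any two successors of a common world are R-related.
Serial (axiom D): yes — every world has a successor (e.g. a R a).
Reflexive (axiom T): yes — every world is R-related to itself.
So F validates K, K4, K45, KD45, S5. The strongest is S5.

S5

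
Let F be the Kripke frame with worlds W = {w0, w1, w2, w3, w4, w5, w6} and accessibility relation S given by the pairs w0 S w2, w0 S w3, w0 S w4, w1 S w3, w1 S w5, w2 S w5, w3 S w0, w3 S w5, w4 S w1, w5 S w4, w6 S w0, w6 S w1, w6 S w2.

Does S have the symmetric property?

Symmetric: no — w0 S w2 but not w2 S w0.

No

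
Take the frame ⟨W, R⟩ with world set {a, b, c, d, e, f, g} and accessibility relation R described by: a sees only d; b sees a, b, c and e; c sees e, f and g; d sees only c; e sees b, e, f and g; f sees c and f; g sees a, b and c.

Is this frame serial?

Serial: yes — every world has a successor (e.g. a R d).

Yes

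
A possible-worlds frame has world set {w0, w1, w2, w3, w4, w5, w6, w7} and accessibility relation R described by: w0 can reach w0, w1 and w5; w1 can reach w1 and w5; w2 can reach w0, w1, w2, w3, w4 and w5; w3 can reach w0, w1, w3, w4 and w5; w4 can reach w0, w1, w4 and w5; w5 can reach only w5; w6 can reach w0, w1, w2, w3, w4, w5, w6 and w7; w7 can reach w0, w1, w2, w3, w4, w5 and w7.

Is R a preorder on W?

Yes

Reflexive: yes — every world is R-related to itself.
Transitive: yes — every two-step R-path is closed by a direct edge.
So R is a preorder.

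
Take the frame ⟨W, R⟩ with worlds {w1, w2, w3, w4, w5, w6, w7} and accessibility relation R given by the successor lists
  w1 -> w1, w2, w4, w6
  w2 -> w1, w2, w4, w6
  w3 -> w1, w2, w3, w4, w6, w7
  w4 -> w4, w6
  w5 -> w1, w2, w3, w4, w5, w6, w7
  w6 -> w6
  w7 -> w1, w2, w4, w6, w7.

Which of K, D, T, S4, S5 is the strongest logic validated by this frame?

Serial (axiom D): yes — every world has a successor (e.g. w1 R w1).
Reflexive (axiom T): yes — every world is R-related to itself.
Transitive (axiom 4): yes — every two-step R-path is closed by a direct edge.
Euclidean (axiom 5): no — w1 R w4 and w1 R w2, but not w4 R w2.
So F validates K, D, T, S4; S5 would additionally require R to be Euclidean. The strongest is S4.

S4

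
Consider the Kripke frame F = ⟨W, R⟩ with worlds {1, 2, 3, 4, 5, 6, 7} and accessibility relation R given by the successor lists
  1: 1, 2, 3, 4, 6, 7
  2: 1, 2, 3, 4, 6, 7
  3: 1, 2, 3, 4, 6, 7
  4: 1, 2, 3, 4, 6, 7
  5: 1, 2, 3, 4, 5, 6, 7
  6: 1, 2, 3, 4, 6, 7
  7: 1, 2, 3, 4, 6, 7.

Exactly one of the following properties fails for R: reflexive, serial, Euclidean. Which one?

Reflexive: yes — every world is R-related to itself.
Serial: yes — every world has a successor (e.g. 1 R 1).
Euclidean: no — 5 R 1 and 5 R 5, but not 1 R 5.
Only Euclidean fails.

Euclidean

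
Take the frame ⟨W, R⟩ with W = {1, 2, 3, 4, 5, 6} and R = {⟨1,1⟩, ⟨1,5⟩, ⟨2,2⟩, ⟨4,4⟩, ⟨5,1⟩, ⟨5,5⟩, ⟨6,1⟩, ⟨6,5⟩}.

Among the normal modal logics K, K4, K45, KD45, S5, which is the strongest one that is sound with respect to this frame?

Transitive (axiom 4): yes — every two-step R-path is closed by a direct edge.
Euclidean (axiom 5): yes — any two successors of a common world are R-related.
Serial (axiom D): no — 3 has no R-successor.
Reflexive (axiom T): no — 3 is not related to itself.
So F validates K, K4, K45; KD45 would additionally require R to be serial. The strongest is K45.

K45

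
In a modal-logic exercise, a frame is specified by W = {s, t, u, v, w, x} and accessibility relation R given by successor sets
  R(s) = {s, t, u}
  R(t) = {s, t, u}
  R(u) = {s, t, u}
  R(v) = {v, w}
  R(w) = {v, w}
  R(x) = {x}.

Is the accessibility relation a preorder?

Reflexive: yes — every world is R-related to itself.
Transitive: yes — every two-step R-path is closed by a direct edge.
So R is a preorder.

Yes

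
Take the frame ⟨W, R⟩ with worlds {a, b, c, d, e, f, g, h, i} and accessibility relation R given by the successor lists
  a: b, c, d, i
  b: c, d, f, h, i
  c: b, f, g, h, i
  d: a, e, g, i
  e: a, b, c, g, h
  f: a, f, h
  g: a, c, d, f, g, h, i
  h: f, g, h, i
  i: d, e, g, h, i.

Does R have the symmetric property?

No

Symmetric: no — a R b but not b R a.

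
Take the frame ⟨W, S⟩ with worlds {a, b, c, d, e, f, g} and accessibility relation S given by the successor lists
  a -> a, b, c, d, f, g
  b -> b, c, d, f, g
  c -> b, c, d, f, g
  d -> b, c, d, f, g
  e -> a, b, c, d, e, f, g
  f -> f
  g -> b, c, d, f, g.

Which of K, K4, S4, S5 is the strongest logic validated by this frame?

Transitive (axiom 4): yes — every two-step S-path is closed by a direct edge.
Reflexive (axiom T): yes — every world is S-related to itself.
Euclidean (axiom 5): no — a S f and a S b, but not f S b.
So F validates K, K4, S4; S5 would additionally require S to be Euclidean. The strongest is S4.

S4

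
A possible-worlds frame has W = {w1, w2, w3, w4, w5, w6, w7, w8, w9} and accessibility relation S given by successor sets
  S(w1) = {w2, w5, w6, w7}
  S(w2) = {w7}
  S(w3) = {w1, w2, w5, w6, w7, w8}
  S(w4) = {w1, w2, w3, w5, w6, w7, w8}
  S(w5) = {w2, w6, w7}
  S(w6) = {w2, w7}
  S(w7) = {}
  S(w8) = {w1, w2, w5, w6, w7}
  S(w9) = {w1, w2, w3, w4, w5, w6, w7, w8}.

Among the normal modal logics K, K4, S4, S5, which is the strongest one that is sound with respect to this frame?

K4

Transitive (axiom 4): yes — every two-step S-path is closed by a direct edge.
Reflexive (axiom T): no — w1 is not related to itself.
Euclidean (axiom 5): no — w1 S w2 and w1 S w5, but not w2 S w5.
So F validates K, K4; S4 would additionally require S to be reflexive. The strongest is K4.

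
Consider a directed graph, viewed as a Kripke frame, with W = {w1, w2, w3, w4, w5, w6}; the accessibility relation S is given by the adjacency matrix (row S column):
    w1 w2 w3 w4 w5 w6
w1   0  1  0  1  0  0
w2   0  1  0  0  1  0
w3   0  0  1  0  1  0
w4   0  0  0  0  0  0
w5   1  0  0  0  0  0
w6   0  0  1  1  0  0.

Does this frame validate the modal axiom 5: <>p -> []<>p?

By correspondence theory, 5 is valid on a frame iff S is Euclidean.
Euclidean: no — w1 S w2 and w1 S w4, but not w2 S w4.

No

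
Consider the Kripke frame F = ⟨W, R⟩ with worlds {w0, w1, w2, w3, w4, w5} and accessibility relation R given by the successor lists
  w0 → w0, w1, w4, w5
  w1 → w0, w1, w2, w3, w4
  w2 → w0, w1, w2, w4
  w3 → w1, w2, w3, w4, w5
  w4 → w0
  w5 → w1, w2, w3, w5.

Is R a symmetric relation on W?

No

Symmetric: no — w0 R w5 but not w5 R w0.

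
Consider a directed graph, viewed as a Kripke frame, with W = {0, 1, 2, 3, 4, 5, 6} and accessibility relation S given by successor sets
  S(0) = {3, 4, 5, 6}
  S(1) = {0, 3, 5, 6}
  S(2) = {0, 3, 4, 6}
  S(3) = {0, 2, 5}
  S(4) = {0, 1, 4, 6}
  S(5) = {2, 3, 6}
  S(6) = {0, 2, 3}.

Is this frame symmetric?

Symmetric: no — 0 S 5 but not 5 S 0.

No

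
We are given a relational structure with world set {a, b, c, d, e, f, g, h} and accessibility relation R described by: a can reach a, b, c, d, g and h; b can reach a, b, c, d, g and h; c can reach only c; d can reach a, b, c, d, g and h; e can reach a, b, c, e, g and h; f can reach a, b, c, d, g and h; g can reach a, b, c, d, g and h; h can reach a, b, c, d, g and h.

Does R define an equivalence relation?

Reflexive: no — f is not related to itself.
Symmetric: no — a R c but not c R a.
Transitive: no — e R a and a R d, but not e R d.
So R is not an equivalence relation.

No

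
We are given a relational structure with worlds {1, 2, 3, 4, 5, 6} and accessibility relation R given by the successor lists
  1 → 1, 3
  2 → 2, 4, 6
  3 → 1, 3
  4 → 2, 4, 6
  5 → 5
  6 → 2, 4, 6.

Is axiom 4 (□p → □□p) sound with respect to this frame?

Yes

By correspondence theory, 4 is valid on a frame iff R is transitive.
Transitive: yes — every two-step R-path is closed by a direct edge.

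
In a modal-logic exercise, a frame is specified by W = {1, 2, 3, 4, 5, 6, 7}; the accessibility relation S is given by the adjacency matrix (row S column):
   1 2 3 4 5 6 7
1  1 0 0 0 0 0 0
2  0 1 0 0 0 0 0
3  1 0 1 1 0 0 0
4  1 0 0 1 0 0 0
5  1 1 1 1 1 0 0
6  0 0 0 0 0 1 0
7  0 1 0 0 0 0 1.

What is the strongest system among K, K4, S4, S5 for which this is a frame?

Transitive (axiom 4): yes — every two-step S-path is closed by a direct edge.
Reflexive (axiom T): yes — every world is S-related to itself.
Euclidean (axiom 5): no — 3 S 1 and 3 S 4, but not 1 S 4.
So F validates K, K4, S4; S5 would additionally require S to be Euclidean. The strongest is S4.

S4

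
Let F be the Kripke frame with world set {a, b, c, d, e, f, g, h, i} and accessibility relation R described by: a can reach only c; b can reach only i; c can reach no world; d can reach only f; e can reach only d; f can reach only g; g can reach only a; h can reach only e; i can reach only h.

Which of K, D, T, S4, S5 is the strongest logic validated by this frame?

Serial (axiom D): no — c has no R-successor.
Reflexive (axiom T): no — a is not related to itself.
Transitive (axiom 4): no — b R i and i R h, but not b R h.
Euclidean (axiom 5): no — a R c and a R c, but not c R c.
So F validates K; D would additionally require R to be serial. The strongest is K.

K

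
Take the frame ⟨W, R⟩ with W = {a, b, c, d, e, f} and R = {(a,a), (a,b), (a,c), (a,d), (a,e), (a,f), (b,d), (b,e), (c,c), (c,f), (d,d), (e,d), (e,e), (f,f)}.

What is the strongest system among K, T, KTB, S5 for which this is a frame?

Reflexive (axiom T): no — b is not related to itself.
Symmetric (axiom B): no — a R b but not b R a.
Euclidean (axiom 5): no — a R b and a R c, but not b R c.
So F validates K; T would additionally require R to be reflexive. The strongest is K.

K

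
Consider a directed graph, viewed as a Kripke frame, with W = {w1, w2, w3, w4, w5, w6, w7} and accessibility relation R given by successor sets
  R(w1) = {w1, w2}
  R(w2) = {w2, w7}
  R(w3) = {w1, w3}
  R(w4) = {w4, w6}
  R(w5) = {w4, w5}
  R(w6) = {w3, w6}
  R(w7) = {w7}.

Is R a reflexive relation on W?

Yes

Reflexive: yes — every world is R-related to itself.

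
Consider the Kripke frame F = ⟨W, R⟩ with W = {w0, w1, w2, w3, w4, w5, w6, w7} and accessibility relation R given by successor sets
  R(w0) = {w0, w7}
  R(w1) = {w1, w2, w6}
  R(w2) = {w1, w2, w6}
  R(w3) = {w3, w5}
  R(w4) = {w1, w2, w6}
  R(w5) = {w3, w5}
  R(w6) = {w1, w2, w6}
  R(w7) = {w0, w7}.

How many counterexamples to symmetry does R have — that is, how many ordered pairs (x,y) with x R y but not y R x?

Enumerating: (w4,w1), (w4,w2), (w4,w6).

3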